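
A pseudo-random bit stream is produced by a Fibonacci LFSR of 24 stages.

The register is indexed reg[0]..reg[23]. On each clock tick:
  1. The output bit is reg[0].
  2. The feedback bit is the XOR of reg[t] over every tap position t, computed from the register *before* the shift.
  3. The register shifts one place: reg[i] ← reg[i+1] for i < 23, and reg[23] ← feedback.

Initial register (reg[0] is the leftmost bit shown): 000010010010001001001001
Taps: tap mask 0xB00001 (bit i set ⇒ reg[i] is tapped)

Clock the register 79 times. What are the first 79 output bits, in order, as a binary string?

0000100100100010010010010010101101010110101001010110000110101110111001010001110

k : reg_k → out_k, fb_k
0: 000010010010001001001001 → 0, fb=0
1: 000100100100010010010010 → 0, fb=0
2: 001001001000100100100100 → 0, fb=1
3: 010010010001001001001001 → 0, fb=0
4: 100100100010010010010010 → 1, fb=1
5: 001001000100100100100101 → 0, fb=0
6: 010010001001001001001010 → 0, fb=1
7: 100100010010010010010101 → 1, fb=1
8: 001000100100100100101011 → 0, fb=0
9: 010001001001001001010110 → 0, fb=1
10: 100010010010010010101101 → 1, fb=0
11: 000100100100100101011010 → 0, fb=1
12: 001001001001001010110101 → 0, fb=0
13: 010010010010010101101010 → 0, fb=1
14: 100100100100101011010101 → 1, fb=1
15: 001001001001010110101011 → 0, fb=0
16: 010010010010101101010110 → 0, fb=1
17: 100100100101011010101101 → 1, fb=0
18: 001001001010110101011010 → 0, fb=1
19: 010010010101101010110101 → 0, fb=0
20: 100100101011010101101010 → 1, fb=0
21: 001001010110101011010100 → 0, fb=1
22: 010010101101010110101001 → 0, fb=0
23: 100101011010101101010010 → 1, fb=1
24: 001010110101011010100101 → 0, fb=0
25: 010101101010110101001010 → 0, fb=1
26: 101011010101101010010101 → 1, fb=1
27: 010110101011010100101011 → 0, fb=0
28: 101101010110101001010110 → 1, fb=0
29: 011010101101010010101100 → 0, fb=0
30: 110101011010100101011000 → 1, fb=0
31: 101010110101001010110000 → 1, fb=1
32: 010101101010010101100001 → 0, fb=1
33: 101011010100101011000011 → 1, fb=0
34: 010110101001010110000110 → 0, fb=1
35: 101101010010101100001101 → 1, fb=0
36: 011010100101011000011010 → 0, fb=1
37: 110101001010110000110101 → 1, fb=1
38: 101010010101100001101011 → 1, fb=1
39: 010100101011000011010111 → 0, fb=0
40: 101001010110000110101110 → 1, fb=1
41: 010010101100001101011101 → 0, fb=1
42: 100101011000011010111011 → 1, fb=1
43: 001010110000110101110111 → 0, fb=0
44: 010101100001101011101110 → 0, fb=0
45: 101011000011010111011100 → 1, fb=1
46: 010110000110101110111001 → 0, fb=0
47: 101100001101011101110010 → 1, fb=1
48: 011000011010111011100101 → 0, fb=0
49: 110000110101110111001010 → 1, fb=0
50: 100001101011101110010100 → 1, fb=0
51: 000011010111011100101000 → 0, fb=1
52: 000110101110111001010001 → 0, fb=1
53: 001101011101110010100011 → 0, fb=1
54: 011010111011100101000111 → 0, fb=0
55: 110101110111001010001110 → 1, fb=1
56: 101011101110010100011101 → 1, fb=0
57: 010111011100101000111010 → 0, fb=1
58: 101110111001010001110101 → 1, fb=1
59: 011101110010100011101011 → 0, fb=0
60: 111011100101000111010110 → 1, fb=0
61: 110111001010001110101100 → 1, fb=1
62: 101110010100011101011001 → 1, fb=1
63: 011100101000111010110011 → 0, fb=1
64: 111001010001110101100111 → 1, fb=1
65: 110010100011101011001111 → 1, fb=0
66: 100101000111010110011110 → 1, fb=1
67: 001010001110101100111101 → 0, fb=1
68: 010100011101011001111011 → 0, fb=0
69: 101000111010110011110110 → 1, fb=0
70: 010001110101100111101100 → 0, fb=0
71: 100011101011001111011000 → 1, fb=0
72: 000111010110011110110000 → 0, fb=0
73: 001110101100111101100000 → 0, fb=0
74: 011101011001111011000000 → 0, fb=0
75: 111010110011110110000000 → 1, fb=1
76: 110101100111101100000001 → 1, fb=0
77: 101011001111011000000010 → 1, fb=1
78: 010110011110110000000101 → 0, fb=0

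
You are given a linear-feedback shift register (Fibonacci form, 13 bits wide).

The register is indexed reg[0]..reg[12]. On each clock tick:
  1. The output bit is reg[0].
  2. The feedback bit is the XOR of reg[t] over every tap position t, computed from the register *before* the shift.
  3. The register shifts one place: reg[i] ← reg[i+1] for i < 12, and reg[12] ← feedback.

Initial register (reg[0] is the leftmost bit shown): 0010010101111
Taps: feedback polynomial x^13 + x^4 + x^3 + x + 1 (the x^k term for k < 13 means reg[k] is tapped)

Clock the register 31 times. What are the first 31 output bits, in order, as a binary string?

tick  register→output (feedback)
  0  0010010101111→0 (0)
  1  0100101011110→0 (0)
  2  1001010111100→1 (0)
  3  0010101111000→0 (1)
  4  0101011110001→0 (0)
  5  1010111100010→1 (0)
  6  0101111000100→0 (1)
  7  1011110001001→1 (1)
  8  0111100010011→0 (1)
  9  1111000100111→1 (1)
 10  1110001001111→1 (0)
 11  1100010011110→1 (0)
 12  1000100111100→1 (0)
 13  0001001111000→0 (1)
 14  0010011110001→0 (0)
 15  0100111100010→0 (0)
 16  1001111000100→1 (1)
 17  0011110001001→0 (0)
 18  0111100010010→0 (1)
 19  1111000100101→1 (1)
 20  1110001001011→1 (0)
 21  1100010010110→1 (0)
 22  1000100101100→1 (0)
 23  0001001011000→0 (1)
 24  0010010110001→0 (0)
 25  0100101100010→0 (0)
 26  1001011000100→1 (0)
 27  0010110001000→0 (1)
 28  0101100010001→0 (1)
 29  1011000100011→1 (0)
 30  0110001000110→0 (1)

0010010101111000100111100010010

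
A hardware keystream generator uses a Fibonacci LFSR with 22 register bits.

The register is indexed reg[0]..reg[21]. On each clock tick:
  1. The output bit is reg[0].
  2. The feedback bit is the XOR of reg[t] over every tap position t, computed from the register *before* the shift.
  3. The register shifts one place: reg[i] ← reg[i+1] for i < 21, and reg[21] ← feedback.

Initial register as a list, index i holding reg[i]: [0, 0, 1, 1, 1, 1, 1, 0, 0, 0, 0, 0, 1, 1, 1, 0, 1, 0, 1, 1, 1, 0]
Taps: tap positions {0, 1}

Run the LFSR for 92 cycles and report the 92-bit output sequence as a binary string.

00111110000011101011100100001000010011110010110001100011010001011101001010010111001110011101

tick  register→output (feedback)
  0  0011111000001110101110→0 (0)
  1  0111110000011101011100→0 (1)
  2  1111100000111010111001→1 (0)
  3  1111000001110101110010→1 (0)
  4  1110000011101011100100→1 (0)
  5  1100000111010111001000→1 (0)
  6  1000001110101110010000→1 (1)
  7  0000011101011100100001→0 (0)
  8  0000111010111001000010→0 (0)
  9  0001110101110010000100→0 (0)
 10  0011101011100100001000→0 (0)
 11  0111010111001000010000→0 (1)
 12  1110101110010000100001→1 (0)
 13  1101011100100001000010→1 (0)
 14  1010111001000010000100→1 (1)
 15  0101110010000100001001→0 (1)
 16  1011100100001000010011→1 (1)
 17  0111001000010000100111→0 (1)
 18  1110010000100001001111→1 (0)
 19  1100100001000010011110→1 (0)
 20  1001000010000100111100→1 (1)
 21  0010000100001001111001→0 (0)
 22  0100001000010011110010→0 (1)
 23  1000010000100111100101→1 (1)
 24  0000100001001111001011→0 (0)
 25  0001000010011110010110→0 (0)
 26  0010000100111100101100→0 (0)
 27  0100001001111001011000→0 (1)
 28  1000010011110010110001→1 (1)
 29  0000100111100101100011→0 (0)
 30  0001001111001011000110→0 (0)
 31  0010011110010110001100→0 (0)
 32  0100111100101100011000→0 (1)
 33  1001111001011000110001→1 (1)
 34  0011110010110001100011→0 (0)
 35  0111100101100011000110→0 (1)
 36  1111001011000110001101→1 (0)
 37  1110010110001100011010→1 (0)
 38  1100101100011000110100→1 (0)
 39  1001011000110001101000→1 (1)
 40  0010110001100011010001→0 (0)
 41  0101100011000110100010→0 (1)
 42  1011000110001101000101→1 (1)
 43  0110001100011010001011→0 (1)
 44  1100011000110100010111→1 (0)
 45  1000110001101000101110→1 (1)
 46  0001100011010001011101→0 (0)
 47  0011000110100010111010→0 (0)
 48  0110001101000101110100→0 (1)
 49  1100011010001011101001→1 (0)
 50  1000110100010111010010→1 (1)
 51  0001101000101110100101→0 (0)
 52  0011010001011101001010→0 (0)
 53  0110100010111010010100→0 (1)
 54  1101000101110100101001→1 (0)
 55  1010001011101001010010→1 (1)
 56  0100010111010010100101→0 (1)
 57  1000101110100101001011→1 (1)
 58  0001011101001010010111→0 (0)
 59  0010111010010100101110→0 (0)
 60  0101110100101001011100→0 (1)
 61  1011101001010010111001→1 (1)
 62  0111010010100101110011→0 (1)
 63  1110100101001011100111→1 (0)
 64  1101001010010111001110→1 (0)
 65  1010010100101110011100→1 (1)
 66  0100101001011100111001→0 (1)
 67  1001010010111001110011→1 (1)
 68  0010100101110011100111→0 (0)
 69  0101001011100111001110→0 (1)
 70  1010010111001110011101→1 (1)
 71  0100101110011100111011→0 (1)
 72  1001011100111001110111→1 (1)
 73  0010111001110011101111→0 (0)
 74  0101110011100111011110→0 (1)
 75  1011100111001110111101→1 (1)
 76  0111001110011101111011→0 (1)
 77  1110011100111011110111→1 (0)
 78  1100111001110111101110→1 (0)
 79  1001110011101111011100→1 (1)
 80  0011100111011110111001→0 (0)
 81  0111001110111101110010→0 (1)
 82  1110011101111011100101→1 (0)
 83  1100111011110111001010→1 (0)
 84  1001110111101110010100→1 (1)
 85  0011101111011100101001→0 (0)
 86  0111011110111001010010→0 (1)
 87  1110111101110010100101→1 (0)
 88  1101111011100101001010→1 (0)
 89  1011110111001010010100→1 (1)
 90  0111101110010100101001→0 (1)
 91  1111011100101001010011→1 (0)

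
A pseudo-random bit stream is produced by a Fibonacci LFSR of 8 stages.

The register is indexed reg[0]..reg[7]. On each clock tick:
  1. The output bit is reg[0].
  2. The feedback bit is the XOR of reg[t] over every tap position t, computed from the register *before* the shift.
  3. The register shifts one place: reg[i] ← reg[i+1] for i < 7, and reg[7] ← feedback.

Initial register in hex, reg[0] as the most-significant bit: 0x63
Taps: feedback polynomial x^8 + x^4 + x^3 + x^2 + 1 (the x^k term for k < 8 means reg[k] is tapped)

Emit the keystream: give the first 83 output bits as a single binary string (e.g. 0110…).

01100011110011100110001011010010001010010101001110111011001111011111101001100110101

tick  register→output (feedback)
  0  01100011→0 (1)
  1  11000111→1 (1)
  2  10001111→1 (0)
  3  00011110→0 (0)
  4  00111100→0 (1)
  5  01111001→0 (1)
  6  11110011→1 (1)
  7  11100111→1 (0)
  8  11001110→1 (0)
  9  10011100→1 (1)
 10  00111001→0 (1)
 11  01110011→0 (0)
 12  11100110→1 (0)
 13  11001100→1 (0)
 14  10011000→1 (1)
 15  00110001→0 (0)
 16  01100010→0 (1)
 17  11000101→1 (1)
 18  10001011→1 (0)
 19  00010110→0 (1)
 20  00101101→0 (0)
 21  01011010→0 (0)
 22  10110100→1 (1)
 23  01101001→0 (0)
 24  11010010→1 (0)
 25  10100100→1 (0)
 26  01001000→0 (1)
 27  10010001→1 (0)
 28  00100010→0 (1)
 29  01000101→0 (0)
 30  10001010→1 (0)
 31  00010100→0 (1)
 32  00101001→0 (0)
 33  01010010→0 (1)
 34  10100101→1 (0)
 35  01001010→0 (1)
 36  10010101→1 (0)
 37  00101010→0 (0)
 38  01010100→0 (1)
 39  10101001→1 (1)
 40  01010011→0 (1)
 41  10100111→1 (0)
 42  01001110→0 (1)
 43  10011101→1 (1)
 44  00111011→0 (1)
 45  01110111→0 (0)
 46  11101110→1 (1)
 47  11011101→1 (1)
 48  10111011→1 (0)
 49  01110110→0 (0)
 50  11101100→1 (1)
 51  11011001→1 (1)
 52  10110011→1 (1)
 53  01100111→0 (1)
 54  11001111→1 (0)
 55  10011110→1 (1)
 56  00111101→0 (1)
 57  01111011→0 (1)
 58  11110111→1 (1)
 59  11101111→1 (1)
 60  11011111→1 (1)
 61  10111111→1 (0)
 62  01111110→0 (1)
 63  11111101→1 (0)
 64  11111010→1 (0)
 65  11110100→1 (1)
 66  11101001→1 (1)
 67  11010011→1 (0)
 68  10100110→1 (0)
 69  01001100→0 (1)
 70  10011001→1 (1)
 71  00110011→0 (0)
 72  01100110→0 (1)
 73  11001101→1 (0)
 74  10011010→1 (1)
 75  00110101→0 (0)
 76  01101010→0 (0)
 77  11010100→1 (0)
 78  10101000→1 (1)
 79  01010001→0 (1)
 80  10100011→1 (0)
 81  01000110→0 (0)
 82  10001100→1 (0)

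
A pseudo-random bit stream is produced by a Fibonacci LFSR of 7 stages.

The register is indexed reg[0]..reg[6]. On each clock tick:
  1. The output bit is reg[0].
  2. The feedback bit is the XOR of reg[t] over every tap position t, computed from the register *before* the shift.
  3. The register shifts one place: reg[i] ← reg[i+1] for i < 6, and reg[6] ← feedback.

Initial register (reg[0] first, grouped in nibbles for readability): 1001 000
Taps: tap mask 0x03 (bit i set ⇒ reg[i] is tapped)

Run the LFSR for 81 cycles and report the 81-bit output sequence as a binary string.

100100010110011101010011111010000111000100100110110101101111011000110100101110111

k : reg_k → out_k, fb_k
0: 1001000 → 1, fb=1
1: 0010001 → 0, fb=0
2: 0100010 → 0, fb=1
3: 1000101 → 1, fb=1
4: 0001011 → 0, fb=0
5: 0010110 → 0, fb=0
6: 0101100 → 0, fb=1
7: 1011001 → 1, fb=1
8: 0110011 → 0, fb=1
9: 1100111 → 1, fb=0
10: 1001110 → 1, fb=1
11: 0011101 → 0, fb=0
12: 0111010 → 0, fb=1
13: 1110101 → 1, fb=0
14: 1101010 → 1, fb=0
15: 1010100 → 1, fb=1
16: 0101001 → 0, fb=1
17: 1010011 → 1, fb=1
18: 0100111 → 0, fb=1
19: 1001111 → 1, fb=1
20: 0011111 → 0, fb=0
21: 0111110 → 0, fb=1
22: 1111101 → 1, fb=0
23: 1111010 → 1, fb=0
24: 1110100 → 1, fb=0
25: 1101000 → 1, fb=0
26: 1010000 → 1, fb=1
27: 0100001 → 0, fb=1
28: 1000011 → 1, fb=1
29: 0000111 → 0, fb=0
30: 0001110 → 0, fb=0
31: 0011100 → 0, fb=0
32: 0111000 → 0, fb=1
33: 1110001 → 1, fb=0
34: 1100010 → 1, fb=0
35: 1000100 → 1, fb=1
36: 0001001 → 0, fb=0
37: 0010010 → 0, fb=0
38: 0100100 → 0, fb=1
39: 1001001 → 1, fb=1
40: 0010011 → 0, fb=0
41: 0100110 → 0, fb=1
42: 1001101 → 1, fb=1
43: 0011011 → 0, fb=0
44: 0110110 → 0, fb=1
45: 1101101 → 1, fb=0
46: 1011010 → 1, fb=1
47: 0110101 → 0, fb=1
48: 1101011 → 1, fb=0
49: 1010110 → 1, fb=1
50: 0101101 → 0, fb=1
51: 1011011 → 1, fb=1
52: 0110111 → 0, fb=1
53: 1101111 → 1, fb=0
54: 1011110 → 1, fb=1
55: 0111101 → 0, fb=1
56: 1111011 → 1, fb=0
57: 1110110 → 1, fb=0
58: 1101100 → 1, fb=0
59: 1011000 → 1, fb=1
60: 0110001 → 0, fb=1
61: 1100011 → 1, fb=0
62: 1000110 → 1, fb=1
63: 0001101 → 0, fb=0
64: 0011010 → 0, fb=0
65: 0110100 → 0, fb=1
66: 1101001 → 1, fb=0
67: 1010010 → 1, fb=1
68: 0100101 → 0, fb=1
69: 1001011 → 1, fb=1
70: 0010111 → 0, fb=0
71: 0101110 → 0, fb=1
72: 1011101 → 1, fb=1
73: 0111011 → 0, fb=1
74: 1110111 → 1, fb=0
75: 1101110 → 1, fb=0
76: 1011100 → 1, fb=1
77: 0111001 → 0, fb=1
78: 1110011 → 1, fb=0
79: 1100110 → 1, fb=0
80: 1001100 → 1, fb=1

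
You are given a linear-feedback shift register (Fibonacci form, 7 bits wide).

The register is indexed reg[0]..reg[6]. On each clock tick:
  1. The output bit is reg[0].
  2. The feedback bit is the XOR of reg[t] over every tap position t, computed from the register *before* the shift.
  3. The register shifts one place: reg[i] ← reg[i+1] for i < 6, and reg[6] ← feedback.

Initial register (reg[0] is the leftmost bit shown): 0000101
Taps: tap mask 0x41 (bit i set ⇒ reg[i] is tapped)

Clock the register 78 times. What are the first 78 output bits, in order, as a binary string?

000010111110010101110011010001001111000101000011000001000000111111101010100110

step | reg (before) | out | fb
   0 | 0000101 | 0 | 1
   1 | 0001011 | 0 | 1
   2 | 0010111 | 0 | 1
   3 | 0101111 | 0 | 1
   4 | 1011111 | 1 | 0
   5 | 0111110 | 0 | 0
   6 | 1111100 | 1 | 1
   7 | 1111001 | 1 | 0
   8 | 1110010 | 1 | 1
   9 | 1100101 | 1 | 0
  10 | 1001010 | 1 | 1
  11 | 0010101 | 0 | 1
  12 | 0101011 | 0 | 1
  13 | 1010111 | 1 | 0
  14 | 0101110 | 0 | 0
  15 | 1011100 | 1 | 1
  16 | 0111001 | 0 | 1
  17 | 1110011 | 1 | 0
  18 | 1100110 | 1 | 1
  19 | 1001101 | 1 | 0
  20 | 0011010 | 0 | 0
  21 | 0110100 | 0 | 0
  22 | 1101000 | 1 | 1
  23 | 1010001 | 1 | 0
  24 | 0100010 | 0 | 0
  25 | 1000100 | 1 | 1
  26 | 0001001 | 0 | 1
  27 | 0010011 | 0 | 1
  28 | 0100111 | 0 | 1
  29 | 1001111 | 1 | 0
  30 | 0011110 | 0 | 0
  31 | 0111100 | 0 | 0
  32 | 1111000 | 1 | 1
  33 | 1110001 | 1 | 0
  34 | 1100010 | 1 | 1
  35 | 1000101 | 1 | 0
  36 | 0001010 | 0 | 0
  37 | 0010100 | 0 | 0
  38 | 0101000 | 0 | 0
  39 | 1010000 | 1 | 1
  40 | 0100001 | 0 | 1
  41 | 1000011 | 1 | 0
  42 | 0000110 | 0 | 0
  43 | 0001100 | 0 | 0
  44 | 0011000 | 0 | 0
  45 | 0110000 | 0 | 0
  46 | 1100000 | 1 | 1
  47 | 1000001 | 1 | 0
  48 | 0000010 | 0 | 0
  49 | 0000100 | 0 | 0
  50 | 0001000 | 0 | 0
  51 | 0010000 | 0 | 0
  52 | 0100000 | 0 | 0
  53 | 1000000 | 1 | 1
  54 | 0000001 | 0 | 1
  55 | 0000011 | 0 | 1
  56 | 0000111 | 0 | 1
  57 | 0001111 | 0 | 1
  58 | 0011111 | 0 | 1
  59 | 0111111 | 0 | 1
  60 | 1111111 | 1 | 0
  61 | 1111110 | 1 | 1
  62 | 1111101 | 1 | 0
  63 | 1111010 | 1 | 1
  64 | 1110101 | 1 | 0
  65 | 1101010 | 1 | 1
  66 | 1010101 | 1 | 0
  67 | 0101010 | 0 | 0
  68 | 1010100 | 1 | 1
  69 | 0101001 | 0 | 1
  70 | 1010011 | 1 | 0
  71 | 0100110 | 0 | 0
  72 | 1001100 | 1 | 1
  73 | 0011001 | 0 | 1
  74 | 0110011 | 0 | 1
  75 | 1100111 | 1 | 0
  76 | 1001110 | 1 | 1
  77 | 0011101 | 0 | 1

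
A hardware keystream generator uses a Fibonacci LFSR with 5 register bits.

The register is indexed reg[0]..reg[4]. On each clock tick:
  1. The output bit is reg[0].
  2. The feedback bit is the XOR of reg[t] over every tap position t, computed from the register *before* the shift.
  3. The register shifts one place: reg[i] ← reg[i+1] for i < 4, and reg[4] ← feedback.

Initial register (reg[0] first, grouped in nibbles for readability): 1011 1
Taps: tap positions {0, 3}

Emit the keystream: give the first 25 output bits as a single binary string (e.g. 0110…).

tick  register→output (feedback)
  0  10111→1 (0)
  1  01110→0 (1)
  2  11101→1 (1)
  3  11011→1 (0)
  4  10110→1 (0)
  5  01100→0 (0)
  6  11000→1 (1)
  7  10001→1 (1)
  8  00011→0 (1)
  9  00111→0 (1)
 10  01111→0 (1)
 11  11111→1 (0)
 12  11110→1 (0)
 13  11100→1 (1)
 14  11001→1 (1)
 15  10011→1 (0)
 16  00110→0 (1)
 17  01101→0 (0)
 18  11010→1 (0)
 19  10100→1 (1)
 20  01001→0 (0)
 21  10010→1 (0)
 22  00100→0 (0)
 23  01000→0 (0)
 24  10000→1 (1)

1011101100011111001101001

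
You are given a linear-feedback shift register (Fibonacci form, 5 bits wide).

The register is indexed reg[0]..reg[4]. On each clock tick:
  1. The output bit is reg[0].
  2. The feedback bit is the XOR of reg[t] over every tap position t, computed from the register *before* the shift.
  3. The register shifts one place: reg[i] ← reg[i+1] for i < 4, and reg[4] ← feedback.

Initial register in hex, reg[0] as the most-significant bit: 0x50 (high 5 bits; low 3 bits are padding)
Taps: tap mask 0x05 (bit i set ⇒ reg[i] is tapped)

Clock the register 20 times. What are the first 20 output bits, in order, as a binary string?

01010000100101100111

k : reg_k → out_k, fb_k
0: 01010 → 0, fb=0
1: 10100 → 1, fb=0
2: 01000 → 0, fb=0
3: 10000 → 1, fb=1
4: 00001 → 0, fb=0
5: 00010 → 0, fb=0
6: 00100 → 0, fb=1
7: 01001 → 0, fb=0
8: 10010 → 1, fb=1
9: 00101 → 0, fb=1
10: 01011 → 0, fb=0
11: 10110 → 1, fb=0
12: 01100 → 0, fb=1
13: 11001 → 1, fb=1
14: 10011 → 1, fb=1
15: 00111 → 0, fb=1
16: 01111 → 0, fb=1
17: 11111 → 1, fb=0
18: 11110 → 1, fb=0
19: 11100 → 1, fb=0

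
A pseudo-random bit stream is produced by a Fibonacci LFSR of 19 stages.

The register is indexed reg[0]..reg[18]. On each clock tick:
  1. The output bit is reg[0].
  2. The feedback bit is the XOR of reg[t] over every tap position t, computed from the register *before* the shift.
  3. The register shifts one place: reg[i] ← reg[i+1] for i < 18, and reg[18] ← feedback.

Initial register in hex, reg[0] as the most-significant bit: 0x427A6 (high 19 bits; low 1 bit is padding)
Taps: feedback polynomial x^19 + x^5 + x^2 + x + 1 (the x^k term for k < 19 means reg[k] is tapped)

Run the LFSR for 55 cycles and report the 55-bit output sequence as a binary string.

0100001001111010011100000000010100101010000101111101001

k : reg_k → out_k, fb_k
0: 0100001001111010011 → 0, fb=1
1: 1000010011110100111 → 1, fb=0
2: 0000100111101001110 → 0, fb=0
3: 0001001111010011100 → 0, fb=0
4: 0010011110100111000 → 0, fb=0
5: 0100111101001110000 → 0, fb=0
6: 1001111010011100000 → 1, fb=0
7: 0011110100111000000 → 0, fb=0
8: 0111101001110000000 → 0, fb=0
9: 1111010011100000000 → 1, fb=0
10: 1110100111000000000 → 1, fb=1
11: 1101001110000000001 → 1, fb=0
12: 1010011100000000010 → 1, fb=1
13: 0100111000000000101 → 0, fb=0
14: 1001110000000001010 → 1, fb=0
15: 0011100000000010100 → 0, fb=1
16: 0111000000000101001 → 0, fb=0
17: 1110000000001010010 → 1, fb=1
18: 1100000000010100101 → 1, fb=0
19: 1000000000101001010 → 1, fb=1
20: 0000000001010010101 → 0, fb=0
21: 0000000010100101010 → 0, fb=0
22: 0000000101001010100 → 0, fb=0
23: 0000001010010101000 → 0, fb=0
24: 0000010100101010000 → 0, fb=1
25: 0000101001010100001 → 0, fb=0
26: 0001010010101000010 → 0, fb=1
27: 0010100101010000101 → 0, fb=1
28: 0101001010100001011 → 0, fb=1
29: 1010010101000010111 → 1, fb=1
30: 0100101010000101111 → 0, fb=1
31: 1001010100001011111 → 1, fb=0
32: 0010101000010111110 → 0, fb=1
33: 0101010000101111101 → 0, fb=0
34: 1010100001011111010 → 1, fb=0
35: 0101000010111110100 → 0, fb=1
36: 1010000101111101001 → 1, fb=0
37: 0100001011111010010 → 0, fb=1
38: 1000010111110100101 → 1, fb=0
39: 0000101111101001010 → 0, fb=0
40: 0001011111010010100 → 0, fb=1
41: 0010111110100101001 → 0, fb=0
42: 0101111101001010010 → 0, fb=0
43: 1011111010010100100 → 1, fb=1
44: 0111110100101001001 → 0, fb=1
45: 1111101001010010011 → 1, fb=1
46: 1111010010100100111 → 1, fb=0
47: 1110100101001001110 → 1, fb=1
48: 1101001010010011101 → 1, fb=0
49: 1010010100100111010 → 1, fb=1
50: 0100101001001110101 → 0, fb=1
51: 1001010010011101011 → 1, fb=0
52: 0010100100111010110 → 0, fb=1
53: 0101001001110101101 → 0, fb=1
54: 1010010011101011011 → 1, fb=1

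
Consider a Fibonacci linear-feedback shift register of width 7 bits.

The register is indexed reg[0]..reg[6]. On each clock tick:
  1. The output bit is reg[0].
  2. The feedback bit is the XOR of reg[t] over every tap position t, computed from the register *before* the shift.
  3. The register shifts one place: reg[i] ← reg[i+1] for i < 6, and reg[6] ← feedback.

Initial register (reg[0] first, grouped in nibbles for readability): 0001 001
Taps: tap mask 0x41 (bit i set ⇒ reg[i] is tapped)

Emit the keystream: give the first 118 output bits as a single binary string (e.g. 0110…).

tick  register→output (feedback)
  0  0001001→0 (1)
  1  0010011→0 (1)
  2  0100111→0 (1)
  3  1001111→1 (0)
  4  0011110→0 (0)
  5  0111100→0 (0)
  6  1111000→1 (1)
  7  1110001→1 (0)
  8  1100010→1 (1)
  9  1000101→1 (0)
 10  0001010→0 (0)
 11  0010100→0 (0)
 12  0101000→0 (0)
 13  1010000→1 (1)
 14  0100001→0 (1)
 15  1000011→1 (0)
 16  0000110→0 (0)
 17  0001100→0 (0)
 18  0011000→0 (0)
 19  0110000→0 (0)
 20  1100000→1 (1)
 21  1000001→1 (0)
 22  0000010→0 (0)
 23  0000100→0 (0)
 24  0001000→0 (0)
 25  0010000→0 (0)
 26  0100000→0 (0)
 27  1000000→1 (1)
 28  0000001→0 (1)
 29  0000011→0 (1)
 30  0000111→0 (1)
 31  0001111→0 (1)
 32  0011111→0 (1)
 33  0111111→0 (1)
 34  1111111→1 (0)
 35  1111110→1 (1)
 36  1111101→1 (0)
 37  1111010→1 (1)
 38  1110101→1 (0)
 39  1101010→1 (1)
 40  1010101→1 (0)
 41  0101010→0 (0)
 42  1010100→1 (1)
 43  0101001→0 (1)
 44  1010011→1 (0)
 45  0100110→0 (0)
 46  1001100→1 (1)
 47  0011001→0 (1)
 48  0110011→0 (1)
 49  1100111→1 (0)
 50  1001110→1 (1)
 51  0011101→0 (1)
 52  0111011→0 (1)
 53  1110111→1 (0)
 54  1101110→1 (1)
 55  1011101→1 (0)
 56  0111010→0 (0)
 57  1110100→1 (1)
 58  1101001→1 (0)
 59  1010010→1 (1)
 60  0100101→0 (1)
 61  1001011→1 (0)
 62  0010110→0 (0)
 63  0101100→0 (0)
 64  1011000→1 (1)
 65  0110001→0 (1)
 66  1100011→1 (0)
 67  1000110→1 (1)
 68  0001101→0 (1)
 69  0011011→0 (1)
 70  0110111→0 (1)
 71  1101111→1 (0)
 72  1011110→1 (1)
 73  0111101→0 (1)
 74  1111011→1 (0)
 75  1110110→1 (1)
 76  1101101→1 (0)
 77  1011010→1 (1)
 78  0110101→0 (1)
 79  1101011→1 (0)
 80  1010110→1 (1)
 81  0101101→0 (1)
 82  1011011→1 (0)
 83  0110110→0 (0)
 84  1101100→1 (1)
 85  1011001→1 (0)
 86  0110010→0 (0)
 87  1100100→1 (1)
 88  1001001→1 (0)
 89  0010010→0 (0)
 90  0100100→0 (0)
 91  1001000→1 (1)
 92  0010001→0 (1)
 93  0100011→0 (1)
 94  1000111→1 (0)
 95  0001110→0 (0)
 96  0011100→0 (0)
 97  0111000→0 (0)
 98  1110000→1 (1)
 99  1100001→1 (0)
100  1000010→1 (1)
101  0000101→0 (1)
102  0001011→0 (1)
103  0010111→0 (1)
104  0101111→0 (1)
105  1011111→1 (0)
106  0111110→0 (0)
107  1111100→1 (1)
108  1111001→1 (0)
109  1110010→1 (1)
110  1100101→1 (0)
111  1001010→1 (1)
112  0010101→0 (1)
113  0101011→0 (1)
114  1010111→1 (0)
115  0101110→0 (0)
116  1011100→1 (1)
117  0111001→0 (1)

0001001111000101000011000001000000111111101010100110011101110100101100011011110110101101100100100011100001011111001010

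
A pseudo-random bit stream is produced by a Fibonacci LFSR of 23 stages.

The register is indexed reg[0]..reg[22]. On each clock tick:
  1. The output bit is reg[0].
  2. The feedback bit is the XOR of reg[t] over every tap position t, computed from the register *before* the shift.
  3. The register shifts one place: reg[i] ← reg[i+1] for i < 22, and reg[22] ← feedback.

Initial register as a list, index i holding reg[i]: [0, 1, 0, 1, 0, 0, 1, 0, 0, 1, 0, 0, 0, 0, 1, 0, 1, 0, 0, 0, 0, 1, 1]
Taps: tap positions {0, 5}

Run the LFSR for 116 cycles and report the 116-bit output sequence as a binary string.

01010010010000101000011000110100001001001000000101100001011010010101101010011000100001000001001100010000000011001110

tick  register→output (feedback)
  0  01010010010000101000011→0 (0)
  1  10100100100001010000110→1 (0)
  2  01001001000010100001100→0 (0)
  3  10010010000101000011000→1 (1)
  4  00100100001010000110001→0 (1)
  5  01001000010100001100011→0 (0)
  6  10010000101000011000110→1 (1)
  7  00100001010000110001101→0 (0)
  8  01000010100001100011010→0 (0)
  9  10000101000011000110100→1 (0)
 10  00001010000110001101000→0 (0)
 11  00010100001100011010000→0 (1)
 12  00101000011000110100001→0 (0)
 13  01010000110001101000010→0 (0)
 14  10100001100011010000100→1 (1)
 15  01000011000110100001001→0 (0)
 16  10000110001101000010010→1 (0)
 17  00001100011010000100100→0 (1)
 18  00011000110100001001001→0 (0)
 19  00110001101000010010010→0 (0)
 20  01100011010000100100100→0 (0)
 21  11000110100001001001000→1 (0)
 22  10001101000010010010000→1 (0)
 23  00011010000100100100000→0 (0)
 24  00110100001001001000000→0 (1)
 25  01101000010010010000001→0 (0)
 26  11010000100100100000010→1 (1)
 27  10100001001001000000101→1 (1)
 28  01000010010010000001011→0 (0)
 29  10000100100100000010110→1 (0)
 30  00001001001000000101100→0 (0)
 31  00010010010000001011000→0 (0)
 32  00100100100000010110000→0 (1)
 33  01001001000000101100001→0 (0)
 34  10010010000001011000010→1 (1)
 35  00100100000010110000101→0 (1)
 36  01001000000101100001011→0 (0)
 37  10010000001011000010110→1 (1)
 38  00100000010110000101101→0 (0)
 39  01000000101100001011010→0 (0)
 40  10000001011000010110100→1 (1)
 41  00000010110000101101001→0 (0)
 42  00000101100001011010010→0 (1)
 43  00001011000010110100101→0 (0)
 44  00010110000101101001010→0 (1)
 45  00101100001011010010101→0 (1)
 46  01011000010110100101011→0 (0)
 47  10110000101101001010110→1 (1)
 48  01100001011010010101101→0 (0)
 49  11000010110100101011010→1 (1)
 50  10000101101001010110101→1 (0)
 51  00001011010010101101010→0 (0)
 52  00010110100101011010100→0 (1)
 53  00101101001010110101001→0 (1)
 54  01011010010101101010011→0 (0)
 55  10110100101011010100110→1 (0)
 56  01101001010110101001100→0 (0)
 57  11010010101101010011000→1 (1)
 58  10100101011010100110001→1 (0)
 59  01001010110101001100010→0 (0)
 60  10010101101010011000100→1 (0)
 61  00101011010100110001000→0 (0)
 62  01010110101001100010000→0 (1)
 63  10101101010011000100001→1 (0)
 64  01011010100110001000010→0 (0)
 65  10110101001100010000100→1 (0)
 66  01101010011000100001000→0 (0)
 67  11010100110001000010000→1 (0)
 68  10101001100010000100000→1 (1)
 69  01010011000100001000001→0 (0)
 70  10100110001000010000010→1 (0)
 71  01001100010000100000100→0 (1)
 72  10011000100001000001001→1 (1)
 73  00110001000010000010011→0 (0)
 74  01100010000100000100110→0 (0)
 75  11000100001000001001100→1 (0)
 76  10001000010000010011000→1 (1)
 77  00010000100000100110001→0 (0)
 78  00100001000001001100010→0 (0)
 79  01000010000010011000100→0 (0)
 80  10000100000100110001000→1 (0)
 81  00001000001001100010000→0 (0)
 82  00010000010011000100000→0 (0)
 83  00100000100110001000000→0 (0)
 84  01000001001100010000000→0 (0)
 85  10000010011000100000000→1 (1)
 86  00000100110001000000001→0 (1)
 87  00001001100010000000011→0 (0)
 88  00010011000100000000110→0 (0)
 89  00100110001000000001100→0 (1)
 90  01001100010000000011001→0 (1)
 91  10011000100000000110011→1 (1)
 92  00110001000000001100111→0 (0)
 93  01100010000000011001110→0 (0)
 94  11000100000000110011100→1 (0)
 95  10001000000001100111000→1 (1)
 96  00010000000011001110001→0 (0)
 97  00100000000110011100010→0 (0)
 98  01000000001100111000100→0 (0)
 99  10000000011001110001000→1 (1)
100  00000000110011100010001→0 (0)
101  00000001100111000100010→0 (0)
102  00000011001110001000100→0 (0)
103  00000110011100010001000→0 (1)
104  00001100111000100010001→0 (1)
105  00011001110001000100011→0 (0)
106  00110011100010001000110→0 (0)
107  01100111000100010001100→0 (1)
108  11001110001000100011001→1 (0)
109  10011100010001000110010→1 (0)
110  00111000100010001100100→0 (0)
111  01110001000100011001000→0 (0)
112  11100010001000110010000→1 (1)
113  11000100010001100100001→1 (0)
114  10001000100011001000010→1 (1)
115  00010001000110010000101→0 (0)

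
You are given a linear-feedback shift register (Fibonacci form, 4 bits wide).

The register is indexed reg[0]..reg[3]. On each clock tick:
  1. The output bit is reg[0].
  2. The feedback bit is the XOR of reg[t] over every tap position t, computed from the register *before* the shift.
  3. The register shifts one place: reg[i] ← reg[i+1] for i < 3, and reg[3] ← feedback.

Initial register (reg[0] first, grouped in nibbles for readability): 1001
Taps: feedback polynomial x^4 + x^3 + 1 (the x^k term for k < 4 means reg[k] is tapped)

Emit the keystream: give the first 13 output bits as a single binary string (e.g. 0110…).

k : reg_k → out_k, fb_k
0: 1001 → 1, fb=0
1: 0010 → 0, fb=0
2: 0100 → 0, fb=0
3: 1000 → 1, fb=1
4: 0001 → 0, fb=1
5: 0011 → 0, fb=1
6: 0111 → 0, fb=1
7: 1111 → 1, fb=0
8: 1110 → 1, fb=1
9: 1101 → 1, fb=0
10: 1010 → 1, fb=1
11: 0101 → 0, fb=1
12: 1011 → 1, fb=0

1001000111101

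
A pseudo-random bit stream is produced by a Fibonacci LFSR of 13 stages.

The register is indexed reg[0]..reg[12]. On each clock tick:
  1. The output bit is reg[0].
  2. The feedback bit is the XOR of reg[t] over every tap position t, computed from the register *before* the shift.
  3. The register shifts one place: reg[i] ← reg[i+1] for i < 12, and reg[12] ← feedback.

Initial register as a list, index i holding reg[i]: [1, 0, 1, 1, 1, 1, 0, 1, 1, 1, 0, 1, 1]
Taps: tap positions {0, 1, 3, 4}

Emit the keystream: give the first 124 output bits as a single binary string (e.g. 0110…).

tick  register→output (feedback)
  0  1011110111011→1 (1)
  1  0111101110111→0 (1)
  2  1111011101111→1 (1)
  3  1110111011111→1 (1)
  4  1101110111111→1 (0)
  5  1011101111110→1 (1)
  6  0111011111101→0 (0)
  7  1110111111010→1 (1)
  8  1101111110101→1 (0)
  9  1011111101010→1 (1)
 10  0111111010101→0 (1)
 11  1111110101011→1 (0)
 12  1111101010110→1 (0)
 13  1111010101100→1 (1)
 14  1110101011001→1 (1)
 15  1101010110011→1 (1)
 16  1010101100111→1 (0)
 17  0101011001110→0 (0)
 18  1010110011100→1 (0)
 19  0101100111000→0 (1)
 20  1011001110001→1 (0)
 21  0110011100010→0 (1)
 22  1100111000101→1 (1)
 23  1001110001011→1 (1)
 24  0011100010111→0 (0)
 25  0111000101110→0 (0)
 26  1110001011100→1 (0)
 27  1100010111000→1 (0)
 28  1000101110000→1 (0)
 29  0001011100000→0 (1)
 30  0010111000001→0 (1)
 31  0101110000011→0 (1)
 32  1011100000111→1 (1)
 33  0111000001111→0 (0)
 34  1110000011110→1 (0)
 35  1100000111100→1 (0)
 36  1000001111000→1 (1)
 37  0000011110001→0 (0)
 38  0000111100010→0 (1)
 39  0001111000101→0 (0)
 40  0011110001010→0 (0)
 41  0111100010100→0 (1)
 42  1111000101001→1 (1)
 43  1110001010011→1 (0)
 44  1100010100110→1 (0)
 45  1000101001100→1 (0)
 46  0001010011000→0 (1)
 47  0010100110001→0 (1)
 48  0101001100011→0 (0)
 49  1010011000110→1 (1)
 50  0100110001101→0 (0)
 51  1001100011010→1 (1)
 52  0011000110101→0 (1)
 53  0110001101011→0 (1)
 54  1100011010111→1 (0)
 55  1000110101110→1 (0)
 56  0001101011100→0 (0)
 57  0011010111000→0 (1)
 58  0110101110001→0 (0)
 59  1101011100010→1 (1)
 60  1010111000101→1 (0)
 61  0101110001010→0 (1)
 62  1011100010101→1 (1)
 63  0111000101011→0 (0)
 64  1110001010110→1 (0)
 65  1100010101100→1 (0)
 66  1000101011000→1 (0)
 67  0001010110000→0 (1)
 68  0010101100001→0 (1)
 69  0101011000011→0 (0)
 70  1010110000110→1 (0)
 71  0101100001100→0 (1)
 72  1011000011001→1 (0)
 73  0110000110010→0 (1)
 74  1100001100101→1 (0)
 75  1000011001010→1 (1)
 76  0000110010101→0 (1)
 77  0001100101011→0 (0)
 78  0011001010110→0 (1)
 79  0110010101101→0 (1)
 80  1100101011011→1 (1)
 81  1001010110111→1 (0)
 82  0010101101110→0 (1)
 83  0101011011101→0 (0)
 84  1010110111010→1 (0)
 85  0101101110100→0 (1)
 86  1011011101001→1 (0)
 87  0110111010010→0 (0)
 88  1101110100100→1 (0)
 89  1011101001000→1 (1)
 90  0111010010001→0 (0)
 91  1110100100010→1 (1)
 92  1101001000101→1 (1)
 93  1010010001011→1 (1)
 94  0100100010111→0 (0)
 95  1001000101110→1 (0)
 96  0010001011100→0 (0)
 97  0100010111000→0 (1)
 98  1000101110001→1 (0)
 99  0001011100010→0 (1)
100  0010111000101→0 (1)
101  0101110001011→0 (1)
102  1011100010111→1 (1)
103  0111000101111→0 (0)
104  1110001011110→1 (0)
105  1100010111100→1 (0)
106  1000101111000→1 (0)
107  0001011110000→0 (1)
108  0010111100001→0 (1)
109  0101111000011→0 (1)
110  1011110000111→1 (1)
111  0111100001111→0 (1)
112  1111000011111→1 (1)
113  1110000111111→1 (0)
114  1100001111110→1 (0)
115  1000011111100→1 (1)
116  0000111111001→0 (1)
117  0001111110011→0 (0)
118  0011111100110→0 (0)
119  0111111001100→0 (1)
120  1111110011001→1 (0)
121  1111100110010→1 (0)
122  1111001100100→1 (1)
123  1110011001001→1 (0)

1011110111011111101010110011100010111000001111000101001100011010111000101011000011001010110111010010001011100010111100001111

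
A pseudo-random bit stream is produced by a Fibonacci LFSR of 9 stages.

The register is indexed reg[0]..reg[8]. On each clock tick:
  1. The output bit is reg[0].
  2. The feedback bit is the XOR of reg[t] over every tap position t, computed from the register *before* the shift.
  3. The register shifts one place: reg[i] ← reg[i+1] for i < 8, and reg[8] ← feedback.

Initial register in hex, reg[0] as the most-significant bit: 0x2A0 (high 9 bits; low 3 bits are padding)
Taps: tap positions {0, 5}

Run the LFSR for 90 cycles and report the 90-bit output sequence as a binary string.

k : reg_k → out_k, fb_k
0: 001010100 → 0, fb=0
1: 010101000 → 0, fb=1
2: 101010001 → 1, fb=1
3: 010100011 → 0, fb=0
4: 101000110 → 1, fb=1
5: 010001101 → 0, fb=1
6: 100011011 → 1, fb=0
7: 000110110 → 0, fb=0
8: 001101100 → 0, fb=1
9: 011011001 → 0, fb=1
10: 110110011 → 1, fb=1
11: 101100111 → 1, fb=1
12: 011001111 → 0, fb=1
13: 110011111 → 1, fb=0
14: 100111110 → 1, fb=0
15: 001111100 → 0, fb=1
16: 011111001 → 0, fb=1
17: 111110011 → 1, fb=1
18: 111100111 → 1, fb=1
19: 111001111 → 1, fb=0
20: 110011110 → 1, fb=0
21: 100111100 → 1, fb=0
22: 001111000 → 0, fb=1
23: 011110001 → 0, fb=0
24: 111100010 → 1, fb=1
25: 111000101 → 1, fb=1
26: 110001011 → 1, fb=0
27: 100010110 → 1, fb=1
28: 000101101 → 0, fb=1
29: 001011011 → 0, fb=1
30: 010110111 → 0, fb=0
31: 101101110 → 1, fb=0
32: 011011100 → 0, fb=1
33: 110111001 → 1, fb=0
34: 101110010 → 1, fb=1
35: 011100101 → 0, fb=0
36: 111001010 → 1, fb=0
37: 110010100 → 1, fb=1
38: 100101001 → 1, fb=0
39: 001010010 → 0, fb=0
40: 010100100 → 0, fb=0
41: 101001000 → 1, fb=0
42: 010010000 → 0, fb=0
43: 100100000 → 1, fb=1
44: 001000001 → 0, fb=0
45: 010000010 → 0, fb=0
46: 100000100 → 1, fb=1
47: 000001001 → 0, fb=1
48: 000010011 → 0, fb=0
49: 000100110 → 0, fb=0
50: 001001100 → 0, fb=1
51: 010011001 → 0, fb=1
52: 100110011 → 1, fb=1
53: 001100111 → 0, fb=0
54: 011001110 → 0, fb=1
55: 110011101 → 1, fb=0
56: 100111010 → 1, fb=0
57: 001110100 → 0, fb=0
58: 011101000 → 0, fb=1
59: 111010001 → 1, fb=1
60: 110100011 → 1, fb=1
61: 101000111 → 1, fb=1
62: 010001111 → 0, fb=1
63: 100011111 → 1, fb=0
64: 000111110 → 0, fb=1
65: 001111101 → 0, fb=1
66: 011111011 → 0, fb=1
67: 111110111 → 1, fb=1
68: 111101111 → 1, fb=0
69: 111011110 → 1, fb=0
70: 110111100 → 1, fb=0
71: 101111000 → 1, fb=0
72: 011110000 → 0, fb=0
73: 111100000 → 1, fb=1
74: 111000001 → 1, fb=1
75: 110000011 → 1, fb=1
76: 100000111 → 1, fb=1
77: 000001111 → 0, fb=1
78: 000011111 → 0, fb=1
79: 000111111 → 0, fb=1
80: 001111111 → 0, fb=1
81: 011111111 → 0, fb=1
82: 111111111 → 1, fb=0
83: 111111110 → 1, fb=0
84: 111111100 → 1, fb=0
85: 111111000 → 1, fb=0
86: 111110000 → 1, fb=1
87: 111100001 → 1, fb=1
88: 111000011 → 1, fb=1
89: 110000111 → 1, fb=1

001010100011011001111100111100010110111001010010000010011001110100011111011110000011111111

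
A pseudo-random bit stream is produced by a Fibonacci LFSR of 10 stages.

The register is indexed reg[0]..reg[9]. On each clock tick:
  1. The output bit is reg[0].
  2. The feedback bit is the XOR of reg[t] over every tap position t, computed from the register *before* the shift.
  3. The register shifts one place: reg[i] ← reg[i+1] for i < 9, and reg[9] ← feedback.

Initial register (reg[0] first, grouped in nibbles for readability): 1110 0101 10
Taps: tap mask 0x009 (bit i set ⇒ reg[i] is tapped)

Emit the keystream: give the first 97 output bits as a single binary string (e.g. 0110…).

1110010110110010000010001001001100000010110001010011101100111000101111110101000101110110101100001

step | reg (before) | out | fb
   0 | 1110010110 | 1 | 1
   1 | 1100101101 | 1 | 1
   2 | 1001011011 | 1 | 0
   3 | 0010110110 | 0 | 0
   4 | 0101101100 | 0 | 1
   5 | 1011011001 | 1 | 0
   6 | 0110110010 | 0 | 0
   7 | 1101100100 | 1 | 0
   8 | 1011001000 | 1 | 0
   9 | 0110010000 | 0 | 0
  10 | 1100100000 | 1 | 1
  11 | 1001000001 | 1 | 0
  12 | 0010000010 | 0 | 0
  13 | 0100000100 | 0 | 0
  14 | 1000001000 | 1 | 1
  15 | 0000010001 | 0 | 0
  16 | 0000100010 | 0 | 0
  17 | 0001000100 | 0 | 1
  18 | 0010001001 | 0 | 0
  19 | 0100010010 | 0 | 0
  20 | 1000100100 | 1 | 1
  21 | 0001001001 | 0 | 1
  22 | 0010010011 | 0 | 0
  23 | 0100100110 | 0 | 0
  24 | 1001001100 | 1 | 0
  25 | 0010011000 | 0 | 0
  26 | 0100110000 | 0 | 0
  27 | 1001100000 | 1 | 0
  28 | 0011000000 | 0 | 1
  29 | 0110000001 | 0 | 0
  30 | 1100000010 | 1 | 1
  31 | 1000000101 | 1 | 1
  32 | 0000001011 | 0 | 0
  33 | 0000010110 | 0 | 0
  34 | 0000101100 | 0 | 0
  35 | 0001011000 | 0 | 1
  36 | 0010110001 | 0 | 0
  37 | 0101100010 | 0 | 1
  38 | 1011000101 | 1 | 0
  39 | 0110001010 | 0 | 0
  40 | 1100010100 | 1 | 1
  41 | 1000101001 | 1 | 1
  42 | 0001010011 | 0 | 1
  43 | 0010100111 | 0 | 0
  44 | 0101001110 | 0 | 1
  45 | 1010011101 | 1 | 1
  46 | 0100111011 | 0 | 0
  47 | 1001110110 | 1 | 0
  48 | 0011101100 | 0 | 1
  49 | 0111011001 | 0 | 1
  50 | 1110110011 | 1 | 1
  51 | 1101100111 | 1 | 0
  52 | 1011001110 | 1 | 0
  53 | 0110011100 | 0 | 0
  54 | 1100111000 | 1 | 1
  55 | 1001110001 | 1 | 0
  56 | 0011100010 | 0 | 1
  57 | 0111000101 | 0 | 1
  58 | 1110001011 | 1 | 1
  59 | 1100010111 | 1 | 1
  60 | 1000101111 | 1 | 1
  61 | 0001011111 | 0 | 1
  62 | 0010111111 | 0 | 0
  63 | 0101111110 | 0 | 1
  64 | 1011111101 | 1 | 0
  65 | 0111111010 | 0 | 1
  66 | 1111110101 | 1 | 0
  67 | 1111101010 | 1 | 0
  68 | 1111010100 | 1 | 0
  69 | 1110101000 | 1 | 1
  70 | 1101010001 | 1 | 0
  71 | 1010100010 | 1 | 1
  72 | 0101000101 | 0 | 1
  73 | 1010001011 | 1 | 1
  74 | 0100010111 | 0 | 0
  75 | 1000101110 | 1 | 1
  76 | 0001011101 | 0 | 1
  77 | 0010111011 | 0 | 0
  78 | 0101110110 | 0 | 1
  79 | 1011101101 | 1 | 0
  80 | 0111011010 | 0 | 1
  81 | 1110110101 | 1 | 1
  82 | 1101101011 | 1 | 0
  83 | 1011010110 | 1 | 0
  84 | 0110101100 | 0 | 0
  85 | 1101011000 | 1 | 0
  86 | 1010110000 | 1 | 1
  87 | 0101100001 | 0 | 1
  88 | 1011000011 | 1 | 0
  89 | 0110000110 | 0 | 0
  90 | 1100001100 | 1 | 1
  91 | 1000011001 | 1 | 1
  92 | 0000110011 | 0 | 0
  93 | 0001100110 | 0 | 1
  94 | 0011001101 | 0 | 1
  95 | 0110011011 | 0 | 0
  96 | 1100110110 | 1 | 1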